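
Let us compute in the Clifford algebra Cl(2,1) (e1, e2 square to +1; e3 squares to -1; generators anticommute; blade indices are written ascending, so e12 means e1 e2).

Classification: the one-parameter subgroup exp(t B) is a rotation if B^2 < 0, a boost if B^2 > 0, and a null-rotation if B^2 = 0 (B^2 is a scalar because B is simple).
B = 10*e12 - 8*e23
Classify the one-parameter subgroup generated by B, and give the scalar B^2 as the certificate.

B^2 term by term: the squares give (10)^2*(e12)^2 + (-8)^2*(e23)^2 = 100*(-1) + 64*(+1) = -36 (each basis 2-blade squares to minus the product of its generators' squares); cross terms between blades sharing an index anticommute and cancel. So B^2 = -36.
Answer: rotation, certificate B^2 = -36. The scalar -36 is the complete invariant here: its sign names the subgroup type.


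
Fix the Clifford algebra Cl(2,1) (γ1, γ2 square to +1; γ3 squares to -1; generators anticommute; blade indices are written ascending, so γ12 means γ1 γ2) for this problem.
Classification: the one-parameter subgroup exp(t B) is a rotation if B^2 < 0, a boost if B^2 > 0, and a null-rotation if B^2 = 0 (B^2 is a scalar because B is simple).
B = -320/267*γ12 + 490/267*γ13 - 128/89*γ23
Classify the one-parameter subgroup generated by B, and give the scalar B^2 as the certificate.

B^2 term by term: the squares give (-320/267)^2*(γ12)^2 + (490/267)^2*(γ13)^2 + (-128/89)^2*(γ23)^2 = 102400/71289*(-1) + 240100/71289*(+1) + 16384/7921*(+1) = 4 (each basis 2-blade squares to minus the product of its generators' squares); cross terms between blades sharing an index anticommute and cancel. So B^2 = 4.
Answer: boost, certificate B^2 = 4. Certificate logic: 4 is a conjugation-invariant scalar, so its sign fixes rotation versus boost versus null-rotation outright.


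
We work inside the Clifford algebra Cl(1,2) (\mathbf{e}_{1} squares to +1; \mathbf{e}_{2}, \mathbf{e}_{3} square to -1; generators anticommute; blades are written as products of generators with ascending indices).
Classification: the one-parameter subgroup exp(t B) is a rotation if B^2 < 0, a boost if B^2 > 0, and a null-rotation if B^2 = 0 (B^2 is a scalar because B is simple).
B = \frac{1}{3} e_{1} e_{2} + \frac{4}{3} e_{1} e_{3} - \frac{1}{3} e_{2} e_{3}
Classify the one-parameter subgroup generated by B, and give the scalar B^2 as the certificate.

B^2 term by term: the squares give (\frac{1}{3})^2*(e_{1} e_{2})^2 + (\frac{4}{3})^2*(e_{1} e_{3})^2 + (-\frac{1}{3})^2*(e_{2} e_{3})^2 = \frac{1}{9}*(+1) + \frac{16}{9}*(+1) + \frac{1}{9}*(-1) = \frac{16}{9} (each basis 2-blade squares to minus the product of its generators' squares); cross terms between blades sharing an index anticommute and cancel. So B^2 = \frac{16}{9}.
Answer: boost, certificate B^2 = \frac{16}{9}. Why this suffices: the scalar \frac{16}{9} survives any versor conjugation, so its sign alone determines the class however B is presented.


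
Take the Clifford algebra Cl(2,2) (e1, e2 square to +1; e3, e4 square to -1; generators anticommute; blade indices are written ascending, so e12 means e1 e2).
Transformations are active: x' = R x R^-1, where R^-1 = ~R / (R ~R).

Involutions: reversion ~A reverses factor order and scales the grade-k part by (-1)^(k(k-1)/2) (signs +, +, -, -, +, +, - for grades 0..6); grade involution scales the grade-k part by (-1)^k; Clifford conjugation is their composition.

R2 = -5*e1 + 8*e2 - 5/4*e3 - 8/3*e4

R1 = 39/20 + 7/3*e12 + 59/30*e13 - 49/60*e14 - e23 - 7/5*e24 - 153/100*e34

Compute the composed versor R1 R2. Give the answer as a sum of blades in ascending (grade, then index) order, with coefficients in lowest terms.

Distribute over the terms of R2 (each basis-blade product reordered to ascending indices, repeated generators contracted through their squares):
R1 (-5*e1) = -39/4*e1 + 35/3*e2 + 59/6*e3 - 49/12*e4 + 5*e123 + 7*e124 + 153/20*e134
R1 (8*e2) = 56/3*e1 + 78/5*e2 + 8*e3 + 56/5*e4 - 236/15*e123 + 98/15*e124 - 306/25*e234
R1 (-5/4*e3) = 59/24*e1 - 5/4*e2 - 39/16*e3 + 153/80*e4 - 35/12*e123 - 49/48*e134 - 7/4*e234
R1 (-8/3*e4) = -98/45*e1 - 56/15*e2 - 102/25*e3 - 26/5*e4 - 56/9*e124 - 236/45*e134 + 8/3*e234
Summing the partial products and collecting blades:
Answer: 3311/360*e1 + 1337/60*e2 + 13579/1200*e3 + 919/240*e4 - 273/20*e123 + 329/45*e124 + 997/720*e134 - 3397/300*e234


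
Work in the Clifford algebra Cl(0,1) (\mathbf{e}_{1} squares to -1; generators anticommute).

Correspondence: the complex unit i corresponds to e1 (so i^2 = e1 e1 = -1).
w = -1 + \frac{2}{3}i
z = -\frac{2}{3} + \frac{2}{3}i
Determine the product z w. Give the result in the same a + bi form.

In blades: z = -\frac{2}{3} + \frac{2}{3} e_{1}, w = -1 + \frac{2}{3} e_{1}.
Distribute z over w term by term (generator squares from the signature, products reordered to ascending indices): (-\frac{2}{3})*w = \frac{2}{3} - \frac{4}{9} e_{1}; (\frac{2}{3} e_{1})*w = -\frac{4}{9} - \frac{2}{3} e_{1}.
Sum: \frac{2}{9} - \frac{10}{9} e_{1}; translating back through the correspondence:
Answer: \frac{2}{9} - \frac{10}{9}i


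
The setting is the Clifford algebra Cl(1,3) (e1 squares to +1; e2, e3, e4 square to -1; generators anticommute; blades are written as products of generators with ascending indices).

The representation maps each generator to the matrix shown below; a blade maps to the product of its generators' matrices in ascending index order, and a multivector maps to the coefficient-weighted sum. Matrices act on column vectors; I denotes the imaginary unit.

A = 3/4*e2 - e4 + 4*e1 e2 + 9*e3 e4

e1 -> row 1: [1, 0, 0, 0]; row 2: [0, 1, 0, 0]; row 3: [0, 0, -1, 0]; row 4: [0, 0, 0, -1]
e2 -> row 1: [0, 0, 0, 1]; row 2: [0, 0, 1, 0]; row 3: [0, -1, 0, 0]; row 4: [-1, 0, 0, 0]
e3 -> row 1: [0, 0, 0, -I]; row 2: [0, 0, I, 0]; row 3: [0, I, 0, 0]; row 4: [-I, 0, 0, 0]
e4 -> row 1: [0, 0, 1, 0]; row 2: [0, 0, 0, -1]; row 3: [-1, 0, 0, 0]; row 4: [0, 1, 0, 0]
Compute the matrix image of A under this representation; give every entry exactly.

Bivector images (products of the table entries): rho(e1 e2) = rho(e1)rho(e2) = row 1: [0, 0, 0, 1]; row 2: [0, 0, 1, 0]; row 3: [0, 1, 0, 0]; row 4: [1, 0, 0, 0]; rho(e3 e4) = rho(e3)rho(e4) = row 1: [0, -I, 0, 0]; row 2: [-I, 0, 0, 0]; row 3: [0, 0, 0, -I]; row 4: [0, 0, -I, 0].
M = (3/4)*rho(e2) + (-1)*rho(e4) + (4)*rho(e1 e2) + (9)*rho(e3 e4), summed entrywise:
Answer: row 1: [0, -9*I, -1, 19/4]; row 2: [-9*I, 0, 19/4, 1]; row 3: [1, 13/4, 0, -9*I]; row 4: [13/4, -1, -9*I, 0]


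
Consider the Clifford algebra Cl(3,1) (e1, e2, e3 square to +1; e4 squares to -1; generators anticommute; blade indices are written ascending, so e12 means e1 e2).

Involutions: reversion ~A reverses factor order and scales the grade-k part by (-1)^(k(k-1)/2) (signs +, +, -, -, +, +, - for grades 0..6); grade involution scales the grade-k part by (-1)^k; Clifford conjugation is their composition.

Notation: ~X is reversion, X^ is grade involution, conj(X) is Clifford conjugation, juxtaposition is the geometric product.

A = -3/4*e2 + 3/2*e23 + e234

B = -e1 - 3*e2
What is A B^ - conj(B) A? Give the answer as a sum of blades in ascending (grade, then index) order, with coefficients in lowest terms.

first term: -9/4 - 9/2*e3 + 3/4*e12 + 3*e34 + 3/2*e123 - e1234
second term: -9/4 + 9/2*e3 - 3/4*e12 + 3*e34 + 3/2*e123 + e1234
Answer: -9*e3 + 3/2*e12 - 2*e1234


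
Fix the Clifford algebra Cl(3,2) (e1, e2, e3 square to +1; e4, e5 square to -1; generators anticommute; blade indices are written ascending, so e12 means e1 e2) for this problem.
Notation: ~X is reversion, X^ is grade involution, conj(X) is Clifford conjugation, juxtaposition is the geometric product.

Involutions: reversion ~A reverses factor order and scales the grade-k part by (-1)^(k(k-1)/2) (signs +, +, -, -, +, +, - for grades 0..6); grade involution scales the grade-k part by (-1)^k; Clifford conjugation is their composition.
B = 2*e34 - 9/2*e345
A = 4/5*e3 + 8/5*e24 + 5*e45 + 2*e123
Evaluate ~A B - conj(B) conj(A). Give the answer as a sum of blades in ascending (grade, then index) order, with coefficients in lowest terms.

first term: -45/2*e3 + 8/5*e4 - 16/5*e23 - 10*e35 - 18/5*e45 - 4*e124 + 36/5*e235 + 9*e1245
second term: -45/2*e3 - 8/5*e4 - 16/5*e23 - 10*e35 + 18/5*e45 + 4*e124 - 36/5*e235 - 9*e1245
Answer: 16/5*e4 - 36/5*e45 - 8*e124 + 72/5*e235 + 18*e1245


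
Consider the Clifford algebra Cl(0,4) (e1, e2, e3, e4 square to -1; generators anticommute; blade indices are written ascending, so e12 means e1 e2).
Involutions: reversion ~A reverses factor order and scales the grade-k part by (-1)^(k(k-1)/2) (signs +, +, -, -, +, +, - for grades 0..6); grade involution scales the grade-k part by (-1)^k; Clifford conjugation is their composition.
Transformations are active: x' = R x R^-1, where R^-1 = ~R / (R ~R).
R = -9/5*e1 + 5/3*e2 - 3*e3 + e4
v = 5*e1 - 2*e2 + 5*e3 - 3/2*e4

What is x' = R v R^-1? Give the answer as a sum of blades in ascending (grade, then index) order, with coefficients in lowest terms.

~R = -9/5*e1 + 5/3*e2 - 3*e3 + e4, and R ~R = -3604/225, so R^-1 = ~R / (-3604/225).
R v = 173/6 - 71/15*e12 + 6*e13 - 23/10*e14 + 7/3*e23 - 1/2*e24 - 1/2*e34
Answer: 5335/3604*e1 - 14417/3604*e2 + 20905/3604*e3 - 7569/3604*e4


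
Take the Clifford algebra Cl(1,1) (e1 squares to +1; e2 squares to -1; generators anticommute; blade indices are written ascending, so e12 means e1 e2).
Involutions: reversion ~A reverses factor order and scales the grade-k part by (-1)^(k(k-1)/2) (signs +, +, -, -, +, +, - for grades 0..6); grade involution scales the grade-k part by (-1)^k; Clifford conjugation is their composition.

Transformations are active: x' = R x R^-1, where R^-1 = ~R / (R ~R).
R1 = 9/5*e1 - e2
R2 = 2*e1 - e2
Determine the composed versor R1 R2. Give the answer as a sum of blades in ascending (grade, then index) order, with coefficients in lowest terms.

Distribute over the terms of R1 (each basis-blade product reordered to ascending indices, repeated generators contracted through their squares):
(9/5*e1) R2 = 18/5 - 9/5*e12
(-e2) R2 = -1 + 2*e12
Summing the partial products and collecting blades:
Answer: 13/5 + 1/5*e12


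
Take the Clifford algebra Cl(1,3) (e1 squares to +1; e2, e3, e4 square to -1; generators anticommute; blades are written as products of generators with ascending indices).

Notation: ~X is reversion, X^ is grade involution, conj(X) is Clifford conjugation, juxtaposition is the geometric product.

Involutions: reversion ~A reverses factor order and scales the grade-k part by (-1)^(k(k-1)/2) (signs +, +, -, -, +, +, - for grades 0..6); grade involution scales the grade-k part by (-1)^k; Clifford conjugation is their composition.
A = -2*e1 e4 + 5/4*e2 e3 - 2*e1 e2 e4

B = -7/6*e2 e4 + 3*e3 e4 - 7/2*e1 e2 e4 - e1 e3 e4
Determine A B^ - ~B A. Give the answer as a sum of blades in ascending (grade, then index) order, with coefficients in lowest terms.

first term: 7 - 7/3*e1 + 7*e2 + 2*e3 + 7/3*e1 e2 - 6*e1 e3 - 2*e2 e3 - 15/4*e2 e4 - 35/24*e3 e4 - 6*e1 e2 e3 - 5/4*e1 e2 e4 + 35/8*e1 e3 e4
second term: 7 + 7/3*e1 + 7*e2 + 2*e3 + 7/3*e1 e2 - 6*e1 e3 + 2*e2 e3 - 15/4*e2 e4 - 35/24*e3 e4 - 6*e1 e2 e3 + 5/4*e1 e2 e4 - 35/8*e1 e3 e4
Answer: -14/3*e1 - 4*e2 e3 - 5/2*e1 e2 e4 + 35/4*e1 e3 e4


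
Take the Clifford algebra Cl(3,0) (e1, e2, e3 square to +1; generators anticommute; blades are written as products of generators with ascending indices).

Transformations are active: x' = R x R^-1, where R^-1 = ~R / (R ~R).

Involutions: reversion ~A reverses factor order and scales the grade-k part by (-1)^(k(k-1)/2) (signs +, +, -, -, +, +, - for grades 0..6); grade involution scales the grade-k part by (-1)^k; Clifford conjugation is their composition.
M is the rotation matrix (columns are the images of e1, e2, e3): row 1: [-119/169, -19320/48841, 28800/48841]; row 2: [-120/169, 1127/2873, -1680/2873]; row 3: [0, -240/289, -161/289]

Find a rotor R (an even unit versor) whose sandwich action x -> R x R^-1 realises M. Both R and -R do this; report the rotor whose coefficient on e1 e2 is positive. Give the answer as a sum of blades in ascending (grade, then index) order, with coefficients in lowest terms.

Method: write R = a + b12*e1 e2 + b13*e1 e3 + b23*e2 e3 with a^2 + b12^2 + b13^2 + b23^2 = 1 (so R^-1 = ~R). Expanding the columns R e_j ~R gives tr M = 4a^2 - 1 and, from the antisymmetric part, M21 - M12 = -4a*b12, M13 - M31 = 4a*b13, M32 - M23 = -4a*b23.
Here tr M = -42441/48841, so a^2 = (1 + tr M)/4 = 1600/48841 and a = ±40/221. Taking a = 40/221: M21 - M12 = -15360/48841, M13 - M31 = 28800/48841, M32 - M23 = -12000/48841, giving b12 = 96/221, b13 = 180/221, b23 = 75/221, i.e. R = 40/221 + 96/221*e1 e2 + 180/221*e1 e3 + 75/221*e2 e3.
Its e1 e2 coefficient is already positive.
Answer: 40/221 + 96/221*e1 e2 + 180/221*e1 e3 + 75/221*e2 e3. Sheet selection: the two-to-one cover makes ±R indistinguishable at the matrix level (trace -42441/48841), so uniqueness comes from the required sign on e1 e2.


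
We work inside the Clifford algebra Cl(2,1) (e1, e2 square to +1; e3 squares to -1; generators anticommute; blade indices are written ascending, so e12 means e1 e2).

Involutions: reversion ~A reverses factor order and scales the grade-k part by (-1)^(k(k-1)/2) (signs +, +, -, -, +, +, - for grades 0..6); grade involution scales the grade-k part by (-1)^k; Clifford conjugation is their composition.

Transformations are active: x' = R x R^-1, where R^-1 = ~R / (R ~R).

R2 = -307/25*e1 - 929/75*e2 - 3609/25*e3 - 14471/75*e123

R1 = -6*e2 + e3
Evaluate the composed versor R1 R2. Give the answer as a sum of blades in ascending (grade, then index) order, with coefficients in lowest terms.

Distribute over the terms of R1 (each basis-blade product reordered to ascending indices, repeated generators contracted through their squares):
(-6*e2) R2 = 1858/25 - 1842/25*e12 - 28942/25*e13 + 21654/25*e23
(e3) R2 = 3609/25 + 14471/75*e12 + 307/25*e13 + 929/75*e23
Summing the partial products and collecting blades:
Answer: 5467/25 + 1789/15*e12 - 5727/5*e13 + 65891/75*e23


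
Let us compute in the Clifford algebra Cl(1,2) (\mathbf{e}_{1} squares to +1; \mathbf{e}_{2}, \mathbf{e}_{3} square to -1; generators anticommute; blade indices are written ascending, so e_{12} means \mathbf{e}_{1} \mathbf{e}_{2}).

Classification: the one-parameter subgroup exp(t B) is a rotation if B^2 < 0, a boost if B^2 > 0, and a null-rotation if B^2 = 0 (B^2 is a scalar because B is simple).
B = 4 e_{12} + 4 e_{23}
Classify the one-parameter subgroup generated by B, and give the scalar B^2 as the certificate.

B^2 term by term: the squares give (4)^2*(e_{12})^2 + (4)^2*(e_{23})^2 = 16*(+1) + 16*(-1) = 0 (each basis 2-blade squares to minus the product of its generators' squares); cross terms between blades sharing an index anticommute and cancel. So B^2 = 0.
Answer: null-rotation, certificate B^2 = 0. One invariant decides it: the square 0 survives every conjugation, and its sign is exactly the classification.


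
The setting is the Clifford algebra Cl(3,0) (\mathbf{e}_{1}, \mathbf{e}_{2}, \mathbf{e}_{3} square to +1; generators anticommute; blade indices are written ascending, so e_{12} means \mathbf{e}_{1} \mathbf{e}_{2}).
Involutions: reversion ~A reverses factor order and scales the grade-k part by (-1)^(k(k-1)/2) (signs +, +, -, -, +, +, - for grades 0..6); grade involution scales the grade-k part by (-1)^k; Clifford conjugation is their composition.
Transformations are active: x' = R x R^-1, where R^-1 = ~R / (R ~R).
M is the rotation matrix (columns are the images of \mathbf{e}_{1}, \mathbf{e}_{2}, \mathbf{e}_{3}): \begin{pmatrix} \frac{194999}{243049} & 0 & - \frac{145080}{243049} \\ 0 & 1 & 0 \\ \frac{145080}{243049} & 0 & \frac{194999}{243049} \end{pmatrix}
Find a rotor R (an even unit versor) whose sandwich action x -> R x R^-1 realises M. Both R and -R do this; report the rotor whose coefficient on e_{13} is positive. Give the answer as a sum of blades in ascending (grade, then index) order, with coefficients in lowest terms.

Method: write R = a + b12*e_{12} + b13*e_{13} + b23*e_{23} with a^2 + b12^2 + b13^2 + b23^2 = 1 (so R^-1 = ~R). Expanding the columns R e_j ~R gives tr M = 4a^2 - 1 and, from the antisymmetric part, M21 - M12 = -4a*b12, M13 - M31 = 4a*b13, M32 - M23 = -4a*b23.
Here tr M = \frac{633047}{243049}, so a^2 = (1 + tr M)/4 = \frac{219024}{243049} and a = ±\frac{468}{493}. Taking a = \frac{468}{493}: M21 - M12 = 0, M13 - M31 = -\frac{290160}{243049}, M32 - M23 = 0, giving b12 = 0, b13 = -\frac{155}{493}, b23 = 0, i.e. R = \frac{468}{493} - \frac{155}{493} e_{13}.
Its e_{13} coefficient is negative, so report the other preimage -R.
Answer: -\frac{468}{493} + \frac{155}{493} e_{13}. Key observation: the double cover Spin(3) -> SO(3) sends R and -R to the same matrix (trace \frac{633047}{243049} here), so the stated sign of the e_{13} coefficient is what selects one sheet.


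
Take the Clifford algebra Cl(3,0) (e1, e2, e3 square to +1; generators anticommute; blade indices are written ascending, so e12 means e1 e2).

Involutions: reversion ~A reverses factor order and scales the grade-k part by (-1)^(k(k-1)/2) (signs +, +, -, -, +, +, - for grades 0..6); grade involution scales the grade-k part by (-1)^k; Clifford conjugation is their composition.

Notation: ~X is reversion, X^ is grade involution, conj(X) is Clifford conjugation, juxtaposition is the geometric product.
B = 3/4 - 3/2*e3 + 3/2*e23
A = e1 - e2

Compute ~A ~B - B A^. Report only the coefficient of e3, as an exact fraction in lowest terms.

first term: 3/4*e1 - 3/4*e2 + 3/2*e3 - 3/2*e13 + 3/2*e23 - 3/2*e123
second term: -3/4*e1 + 3/4*e2 - 3/2*e3 - 3/2*e13 + 3/2*e23 - 3/2*e123
Answer: 3


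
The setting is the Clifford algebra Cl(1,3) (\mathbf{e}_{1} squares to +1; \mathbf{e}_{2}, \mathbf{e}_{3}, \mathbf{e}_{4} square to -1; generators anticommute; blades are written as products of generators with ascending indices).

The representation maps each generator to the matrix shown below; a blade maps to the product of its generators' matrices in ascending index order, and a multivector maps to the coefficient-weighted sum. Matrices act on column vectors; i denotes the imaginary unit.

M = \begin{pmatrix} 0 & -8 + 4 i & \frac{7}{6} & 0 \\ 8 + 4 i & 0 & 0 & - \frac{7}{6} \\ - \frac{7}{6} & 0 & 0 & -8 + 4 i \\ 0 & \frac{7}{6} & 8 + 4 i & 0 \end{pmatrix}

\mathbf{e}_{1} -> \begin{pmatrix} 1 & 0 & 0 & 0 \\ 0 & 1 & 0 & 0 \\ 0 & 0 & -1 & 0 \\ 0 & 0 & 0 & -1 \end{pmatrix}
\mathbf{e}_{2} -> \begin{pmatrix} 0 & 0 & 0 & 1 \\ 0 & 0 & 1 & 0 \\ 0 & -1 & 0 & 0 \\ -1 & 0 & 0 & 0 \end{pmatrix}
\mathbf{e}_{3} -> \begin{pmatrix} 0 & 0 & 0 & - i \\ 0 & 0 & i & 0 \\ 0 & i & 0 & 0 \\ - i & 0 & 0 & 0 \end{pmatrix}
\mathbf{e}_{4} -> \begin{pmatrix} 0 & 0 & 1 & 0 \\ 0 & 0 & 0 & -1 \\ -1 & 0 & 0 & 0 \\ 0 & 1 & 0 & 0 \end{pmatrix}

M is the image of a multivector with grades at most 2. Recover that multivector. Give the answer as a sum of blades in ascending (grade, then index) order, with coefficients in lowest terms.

Method: the blade images are trace-orthogonal — tr(rho(e_A) rho(e_B)^-1) = 4 if A = B and 0 otherwise — and rho(e_A)^-1 = (e_A)^2 * rho(e_A) with (e_A)^2 = +1 or -1, so the coefficient of e_A in the preimage is (e_A)^2 * tr(M rho(e_A))/4.
Nonzero projections over blades of grade <= 2: e_{4}: (e_{4})^2 = -1, tr(M rho(e_{4})) = - \frac{14}{3}, coefficient \frac{7}{6}; e_{2} e_{4}: (e_{2} e_{4})^2 = -1, tr(M rho(e_{2} e_{4})) = 32, coefficient -8; e_{3} e_{4}: (e_{3} e_{4})^2 = -1, tr(M rho(e_{3} e_{4})) = 16, coefficient -4. Every other blade of grade <= 2 projects to 0.
Answer: \frac{7}{6} e_{4} - 8 e_{2} e_{4} - 4 e_{3} e_{4}


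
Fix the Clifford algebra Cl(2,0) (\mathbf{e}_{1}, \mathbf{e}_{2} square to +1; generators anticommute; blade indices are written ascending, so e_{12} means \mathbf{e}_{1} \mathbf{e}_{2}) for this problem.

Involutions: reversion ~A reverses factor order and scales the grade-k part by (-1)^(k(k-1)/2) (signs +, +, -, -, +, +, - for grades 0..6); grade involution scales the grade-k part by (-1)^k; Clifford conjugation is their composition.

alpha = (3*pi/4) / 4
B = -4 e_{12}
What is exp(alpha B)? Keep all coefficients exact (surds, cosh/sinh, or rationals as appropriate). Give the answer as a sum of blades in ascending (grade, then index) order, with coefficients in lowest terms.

B^2 = (-4)^2*(e_{12})^2 = 16*(-1) = -16 (a basis 2-blade squares to minus the product of its generators' squares).
B^2 = -16 — the series telescopes trigonometrically here: l = 4, alpha*l = \frac{3 \pi}{4}, so exp(alpha B) = cos(\frac{3 \pi}{4}) + (sin(\frac{3 \pi}{4})/4)*B = - \frac{\sqrt{2}}{2} + (\frac{\sqrt{2}}{8})*B.
Answer: - \frac{\sqrt{2}}{2} - \frac{\sqrt{2}}{2} e_{12}


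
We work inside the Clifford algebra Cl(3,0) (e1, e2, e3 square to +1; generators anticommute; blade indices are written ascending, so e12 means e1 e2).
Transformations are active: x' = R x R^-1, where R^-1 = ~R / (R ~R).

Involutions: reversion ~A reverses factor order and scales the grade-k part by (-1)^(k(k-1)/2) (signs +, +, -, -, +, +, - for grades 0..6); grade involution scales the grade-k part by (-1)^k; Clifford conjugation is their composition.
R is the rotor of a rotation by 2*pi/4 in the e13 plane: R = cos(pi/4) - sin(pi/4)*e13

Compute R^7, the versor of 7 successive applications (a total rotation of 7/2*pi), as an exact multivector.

Half-angle bookkeeping: 7 applications in e13 add up to rotor phase 7*pi/4 = 7*pi/4, so R^7 = cos(7*pi/4) - sin(7*pi/4)*e13.
cos(7*pi/4) = sqrt(2)/2 and sin(7*pi/4) = -sqrt(2)/2, so R^7 = sqrt(2)/2 + sqrt(2)/2*e13. The net rotation is 3/2*pi (after discarding 1 full turn, each of which contributes a factor -1 to the rotor); the rotor keeps the half-angle phase exactly.
Answer: sqrt(2)/2 + sqrt(2)/2*e13


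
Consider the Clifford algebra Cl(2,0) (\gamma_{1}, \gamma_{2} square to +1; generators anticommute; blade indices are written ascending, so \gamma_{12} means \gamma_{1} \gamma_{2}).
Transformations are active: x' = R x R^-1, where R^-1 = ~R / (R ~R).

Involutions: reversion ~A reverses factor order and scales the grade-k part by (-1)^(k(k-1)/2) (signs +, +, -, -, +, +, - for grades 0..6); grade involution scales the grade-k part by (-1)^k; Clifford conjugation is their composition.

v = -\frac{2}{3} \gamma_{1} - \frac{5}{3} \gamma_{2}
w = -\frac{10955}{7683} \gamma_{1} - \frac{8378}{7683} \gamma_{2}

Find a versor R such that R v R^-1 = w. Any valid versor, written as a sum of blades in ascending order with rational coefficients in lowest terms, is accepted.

Why this works: both vectors square to \frac{29}{9}, so q(v) = q(w) and R = v + w = -\frac{5359}{2561} \gamma_{1} - \frac{7061}{2561} \gamma_{2} carries v to w — its own direction survives, the complement (v - w)/2 flips.
Answer: -\frac{5359}{2561} \gamma_{1} - \frac{7061}{2561} \gamma_{2}


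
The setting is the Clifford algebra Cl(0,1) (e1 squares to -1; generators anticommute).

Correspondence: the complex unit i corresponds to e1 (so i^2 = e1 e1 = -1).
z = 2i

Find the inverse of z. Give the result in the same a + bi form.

In blades: z = 2*e1.
With qbar = -2*e1 (scalar fixed, mapped units negated), z qbar = 4 (the sum of squared coefficients), so z^-1 = qbar / (4) = -1/2*e1; translating back:
Answer: -1/2*i


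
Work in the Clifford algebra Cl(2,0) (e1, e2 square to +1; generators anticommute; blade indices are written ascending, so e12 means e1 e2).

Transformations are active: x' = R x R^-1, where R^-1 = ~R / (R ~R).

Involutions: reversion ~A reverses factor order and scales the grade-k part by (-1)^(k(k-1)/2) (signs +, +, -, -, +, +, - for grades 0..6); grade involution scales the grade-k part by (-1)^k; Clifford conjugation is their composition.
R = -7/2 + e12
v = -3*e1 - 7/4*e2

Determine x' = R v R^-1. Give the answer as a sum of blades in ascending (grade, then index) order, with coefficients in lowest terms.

~R = -7/2 - e12, and R ~R = 53/4, so R^-1 = ~R / (53/4).
R v = 35/4*e1 + 73/8*e2
Answer: -86/53*e1 - 651/212*e2


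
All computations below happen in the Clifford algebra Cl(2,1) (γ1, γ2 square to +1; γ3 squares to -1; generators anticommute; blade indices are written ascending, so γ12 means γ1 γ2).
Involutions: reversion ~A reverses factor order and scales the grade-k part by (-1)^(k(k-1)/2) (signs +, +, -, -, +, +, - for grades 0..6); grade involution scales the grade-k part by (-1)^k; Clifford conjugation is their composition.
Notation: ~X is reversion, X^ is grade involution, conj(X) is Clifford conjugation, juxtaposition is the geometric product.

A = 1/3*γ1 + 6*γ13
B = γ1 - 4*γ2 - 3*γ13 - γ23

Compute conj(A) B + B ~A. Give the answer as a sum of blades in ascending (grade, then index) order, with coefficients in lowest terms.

first term: 53/3 + 7*γ3 + 22/3*γ12 - 71/3*γ123
second term: 55/3 - 5*γ3 - 14/3*γ12 - 73/3*γ123
Answer: 36 + 2*γ3 + 8/3*γ12 - 48*γ123


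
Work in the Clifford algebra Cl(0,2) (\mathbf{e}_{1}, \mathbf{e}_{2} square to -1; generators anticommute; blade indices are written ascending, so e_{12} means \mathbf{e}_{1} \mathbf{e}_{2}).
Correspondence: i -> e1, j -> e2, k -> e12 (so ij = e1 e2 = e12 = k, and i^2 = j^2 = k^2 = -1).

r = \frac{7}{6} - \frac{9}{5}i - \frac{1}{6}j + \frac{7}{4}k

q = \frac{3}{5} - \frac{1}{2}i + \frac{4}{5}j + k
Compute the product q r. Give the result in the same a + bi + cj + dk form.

In blades: q = \frac{3}{5} - \frac{1}{2} e_{1} + \frac{4}{5} e_{2} + e_{12}, r = \frac{7}{6} - \frac{9}{5} e_{1} - \frac{1}{6} e_{2} + \frac{7}{4} e_{12}.
Distribute q over r term by term (generator squares from the signature, products reordered to ascending indices): (\frac{3}{5})*r = \frac{7}{10} - \frac{27}{25} e_{1} - \frac{1}{10} e_{2} + \frac{21}{20} e_{12}; (-\frac{1}{2} e_{1})*r = -\frac{9}{10} - \frac{7}{12} e_{1} + \frac{7}{8} e_{2} + \frac{1}{12} e_{12}; (\frac{4}{5} e_{2})*r = \frac{2}{15} + \frac{7}{5} e_{1} + \frac{14}{15} e_{2} + \frac{36}{25} e_{12}; (e_{12})*r = -\frac{7}{4} + \frac{1}{6} e_{1} - \frac{9}{5} e_{2} + \frac{7}{6} e_{12}.
Sum: -\frac{109}{60} - \frac{29}{300} e_{1} - \frac{11}{120} e_{2} + \frac{187}{50} e_{12}; translating back through the correspondence:
Answer: -\frac{109}{60} - \frac{29}{300}i - \frac{11}{120}j + \frac{187}{50}k


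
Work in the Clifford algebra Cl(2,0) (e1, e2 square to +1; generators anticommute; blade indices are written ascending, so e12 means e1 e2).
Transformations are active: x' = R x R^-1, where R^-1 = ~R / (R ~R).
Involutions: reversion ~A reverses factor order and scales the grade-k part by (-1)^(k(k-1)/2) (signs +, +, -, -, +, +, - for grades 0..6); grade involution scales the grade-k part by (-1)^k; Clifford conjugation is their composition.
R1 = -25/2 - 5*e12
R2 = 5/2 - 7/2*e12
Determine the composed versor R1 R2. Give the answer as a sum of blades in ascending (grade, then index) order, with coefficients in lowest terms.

Distribute over the terms of R1 (each basis-blade product reordered to ascending indices, repeated generators contracted through their squares):
(-25/2) R2 = -125/4 + 175/4*e12
(-5*e12) R2 = -35/2 - 25/2*e12
Summing the partial products and collecting blades:
Answer: -195/4 + 125/4*e12


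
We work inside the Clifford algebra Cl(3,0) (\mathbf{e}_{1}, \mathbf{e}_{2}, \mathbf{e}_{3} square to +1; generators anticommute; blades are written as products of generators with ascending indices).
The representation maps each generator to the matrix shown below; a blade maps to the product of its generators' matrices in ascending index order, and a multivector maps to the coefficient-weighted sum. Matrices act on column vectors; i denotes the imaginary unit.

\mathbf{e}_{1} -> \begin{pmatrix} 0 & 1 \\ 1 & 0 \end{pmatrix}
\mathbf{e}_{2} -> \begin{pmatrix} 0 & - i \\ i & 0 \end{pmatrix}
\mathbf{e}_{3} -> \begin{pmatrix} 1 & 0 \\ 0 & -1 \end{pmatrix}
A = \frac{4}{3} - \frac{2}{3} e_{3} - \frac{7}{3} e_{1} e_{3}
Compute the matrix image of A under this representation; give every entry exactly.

Bivector images (products of the table entries): rho(e_{1} e_{3}) = rho(\mathbf{e}_{1})rho(\mathbf{e}_{3}) = \begin{pmatrix} 0 & -1 \\ 1 & 0 \end{pmatrix}.
M = (\frac{4}{3})*1 + (-\frac{2}{3})*rho(e_{3}) + (-\frac{7}{3})*rho(e_{1} e_{3}), summed entrywise (1 is the identity matrix):
Answer: \begin{pmatrix} \frac{2}{3} & \frac{7}{3} \\ - \frac{7}{3} & 2 \end{pmatrix}


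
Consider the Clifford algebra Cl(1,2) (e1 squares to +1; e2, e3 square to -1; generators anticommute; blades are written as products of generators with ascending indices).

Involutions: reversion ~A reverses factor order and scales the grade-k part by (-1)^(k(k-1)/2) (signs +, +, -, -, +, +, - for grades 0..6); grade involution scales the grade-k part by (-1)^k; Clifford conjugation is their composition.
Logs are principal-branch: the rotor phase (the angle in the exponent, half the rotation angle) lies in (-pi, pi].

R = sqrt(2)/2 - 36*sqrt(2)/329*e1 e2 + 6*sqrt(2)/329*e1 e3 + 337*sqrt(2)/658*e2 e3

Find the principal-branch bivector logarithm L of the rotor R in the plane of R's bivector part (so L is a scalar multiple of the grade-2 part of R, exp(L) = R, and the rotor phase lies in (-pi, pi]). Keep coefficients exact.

The scalar part of R is sqrt(2)/2, which pins the rotor phase on the principal branch; dividing the bivector part by the sine of that phase recovers the unit plane, and L is the phase times that plane.
Concretely: cos(phase) = sqrt(2)/2 gives phase = ±pi/4, and since phase/sin(phase) is even the sign is immaterial: L = (phase/sin(phase)) * <R>_2 = (sqrt(2)*pi/4) * <R>_2.
Answer: -18*pi/329*e1 e2 + 3*pi/329*e1 e3 + 337*pi/1316*e2 e3


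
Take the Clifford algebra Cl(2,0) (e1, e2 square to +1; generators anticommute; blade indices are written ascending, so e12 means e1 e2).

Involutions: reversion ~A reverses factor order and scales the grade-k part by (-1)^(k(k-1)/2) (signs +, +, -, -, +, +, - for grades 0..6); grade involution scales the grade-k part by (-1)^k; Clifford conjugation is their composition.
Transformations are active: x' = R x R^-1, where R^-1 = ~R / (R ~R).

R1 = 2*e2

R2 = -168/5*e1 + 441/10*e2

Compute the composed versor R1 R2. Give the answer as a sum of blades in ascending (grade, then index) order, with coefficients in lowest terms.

Distribute over the terms of R1 (each basis-blade product reordered to ascending indices, repeated generators contracted through their squares):
(2*e2) R2 = 441/5 + 336/5*e12
Answer: 441/5 + 336/5*e12


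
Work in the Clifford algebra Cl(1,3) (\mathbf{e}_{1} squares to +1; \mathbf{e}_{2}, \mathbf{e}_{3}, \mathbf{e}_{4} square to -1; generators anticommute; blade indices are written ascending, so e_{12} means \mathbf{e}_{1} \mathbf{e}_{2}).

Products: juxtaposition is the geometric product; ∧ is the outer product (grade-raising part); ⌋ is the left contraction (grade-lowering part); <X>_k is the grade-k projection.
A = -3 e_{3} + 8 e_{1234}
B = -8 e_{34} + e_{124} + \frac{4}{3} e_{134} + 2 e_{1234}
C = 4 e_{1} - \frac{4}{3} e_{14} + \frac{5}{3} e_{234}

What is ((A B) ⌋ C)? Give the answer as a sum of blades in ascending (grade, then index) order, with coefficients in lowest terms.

step 1: -16 + \frac{32}{3} e_{2} - 8 e_{3} - 24 e_{4} + 64 e_{12} - 4 e_{14} + 6 e_{124} - 3 e_{1234}
step 2: \frac{16}{3} - 32 e_{1} + \frac{64}{3} e_{14} + 40 e_{23} - \frac{40}{3} e_{24} - \frac{160}{9} e_{34} - \frac{80}{3} e_{234}
Answer: \frac{16}{3} - 32 e_{1} + \frac{64}{3} e_{14} + 40 e_{23} - \frac{40}{3} e_{24} - \frac{160}{9} e_{34} - \frac{80}{3} e_{234}


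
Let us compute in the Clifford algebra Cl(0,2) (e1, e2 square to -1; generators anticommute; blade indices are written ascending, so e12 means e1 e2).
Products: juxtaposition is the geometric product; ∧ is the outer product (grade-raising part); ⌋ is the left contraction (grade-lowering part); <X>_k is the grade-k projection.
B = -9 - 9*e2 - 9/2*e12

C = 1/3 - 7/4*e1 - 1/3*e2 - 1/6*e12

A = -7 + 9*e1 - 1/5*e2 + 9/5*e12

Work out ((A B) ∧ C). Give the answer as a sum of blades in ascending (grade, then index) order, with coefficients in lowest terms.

step 1: 693/10 - 639/10*e1 + 1053/10*e2 - 657/10*e12
step 2: 231/10 - 5703/40*e1 + 12*e2 + 1377/8*e12
Answer: 231/10 - 5703/40*e1 + 12*e2 + 1377/8*e12


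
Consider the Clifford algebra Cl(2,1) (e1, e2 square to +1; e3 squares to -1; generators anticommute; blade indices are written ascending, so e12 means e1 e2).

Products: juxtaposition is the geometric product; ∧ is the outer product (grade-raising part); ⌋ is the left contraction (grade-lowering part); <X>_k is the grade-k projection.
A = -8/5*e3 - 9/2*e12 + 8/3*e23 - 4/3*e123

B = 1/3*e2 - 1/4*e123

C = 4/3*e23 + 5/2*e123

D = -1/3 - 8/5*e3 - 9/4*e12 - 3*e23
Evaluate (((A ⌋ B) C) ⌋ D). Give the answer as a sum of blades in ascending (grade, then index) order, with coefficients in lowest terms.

step 1: 1/3 - 2/3*e1 - 9/8*e3 - 2/5*e12
step 2: -3/2*e2 + e3 + 45/16*e12 - 8/15*e13 - 11/9*e23 - 1/18*e123
step 3: 11131/960 - 27/8*e1 - 3*e2 + 9/2*e3
Answer: 11131/960 - 27/8*e1 - 3*e2 + 9/2*e3


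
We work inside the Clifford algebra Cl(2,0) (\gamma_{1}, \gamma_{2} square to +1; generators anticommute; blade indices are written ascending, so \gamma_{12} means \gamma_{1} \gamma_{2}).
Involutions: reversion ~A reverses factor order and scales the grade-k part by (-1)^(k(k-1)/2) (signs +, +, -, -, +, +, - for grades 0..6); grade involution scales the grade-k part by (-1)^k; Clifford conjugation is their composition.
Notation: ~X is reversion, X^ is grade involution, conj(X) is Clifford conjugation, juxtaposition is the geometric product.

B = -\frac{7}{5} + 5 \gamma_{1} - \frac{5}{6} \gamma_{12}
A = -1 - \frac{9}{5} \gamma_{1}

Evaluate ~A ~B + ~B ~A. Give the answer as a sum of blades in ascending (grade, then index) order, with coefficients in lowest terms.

first term: -\frac{38}{5} - \frac{62}{25} \gamma_{1} - \frac{3}{2} \gamma_{2} - \frac{5}{6} \gamma_{12}
second term: -\frac{38}{5} - \frac{62}{25} \gamma_{1} + \frac{3}{2} \gamma_{2} - \frac{5}{6} \gamma_{12}
Answer: -\frac{76}{5} - \frac{124}{25} \gamma_{1} - \frac{5}{3} \gamma_{12}


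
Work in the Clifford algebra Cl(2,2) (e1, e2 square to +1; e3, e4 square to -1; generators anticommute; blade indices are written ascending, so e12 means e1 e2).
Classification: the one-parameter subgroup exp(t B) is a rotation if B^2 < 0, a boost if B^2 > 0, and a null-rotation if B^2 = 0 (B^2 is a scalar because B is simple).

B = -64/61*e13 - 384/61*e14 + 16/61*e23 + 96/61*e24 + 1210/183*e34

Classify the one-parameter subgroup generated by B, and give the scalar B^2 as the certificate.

B^2 term by term: the squares give (-64/61)^2*(e13)^2 + (-384/61)^2*(e14)^2 + (16/61)^2*(e23)^2 + (96/61)^2*(e24)^2 + (1210/183)^2*(e34)^2 = 4096/3721*(+1) + 147456/3721*(+1) + 256/3721*(+1) + 9216/3721*(+1) + 1464100/33489*(-1) = -4/9 (each basis 2-blade squares to minus the product of its generators' squares); cross terms between blades sharing an index anticommute and cancel; the commuting (index-disjoint) pairs give grade-4 terms 2*c*c'*(blade product), which cancel blade by blade — e1234: 12288/3721 - 12288/3721 = 0 — confirming B is simple. So B^2 = -4/9.
Answer: rotation, certificate B^2 = -4/9. Certificate logic: -4/9 is a conjugation-invariant scalar, so its sign fixes rotation versus boost versus null-rotation outright.


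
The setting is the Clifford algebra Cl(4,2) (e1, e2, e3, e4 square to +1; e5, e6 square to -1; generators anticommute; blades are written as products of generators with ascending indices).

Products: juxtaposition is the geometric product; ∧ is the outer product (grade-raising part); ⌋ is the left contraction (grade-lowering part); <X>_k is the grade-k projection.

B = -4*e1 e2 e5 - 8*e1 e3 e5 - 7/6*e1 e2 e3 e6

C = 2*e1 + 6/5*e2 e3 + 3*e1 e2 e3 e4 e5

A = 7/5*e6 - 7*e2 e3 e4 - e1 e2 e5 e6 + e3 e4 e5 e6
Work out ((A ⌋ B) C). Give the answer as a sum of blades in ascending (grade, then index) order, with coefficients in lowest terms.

step 1: -49/30*e1 e2 e3
step 2: 49/25*e1 - 49/15*e2 e3 + 49/10*e4 e5
Answer: 49/25*e1 - 49/15*e2 e3 + 49/10*e4 e5


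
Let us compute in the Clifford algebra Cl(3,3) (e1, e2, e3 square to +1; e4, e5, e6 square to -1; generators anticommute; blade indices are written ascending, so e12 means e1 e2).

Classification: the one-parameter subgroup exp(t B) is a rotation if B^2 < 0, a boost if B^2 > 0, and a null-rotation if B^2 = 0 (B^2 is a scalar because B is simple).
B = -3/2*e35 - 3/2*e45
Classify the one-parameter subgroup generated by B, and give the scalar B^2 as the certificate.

B^2 term by term: the squares give (-3/2)^2*(e35)^2 + (-3/2)^2*(e45)^2 = 9/4*(+1) + 9/4*(-1) = 0 (each basis 2-blade squares to minus the product of its generators' squares); cross terms between blades sharing an index anticommute and cancel. So B^2 = 0.
Answer: null-rotation, certificate B^2 = 0. Certificate logic: 0 is a conjugation-invariant scalar, so its sign fixes rotation versus boost versus null-rotation outright.


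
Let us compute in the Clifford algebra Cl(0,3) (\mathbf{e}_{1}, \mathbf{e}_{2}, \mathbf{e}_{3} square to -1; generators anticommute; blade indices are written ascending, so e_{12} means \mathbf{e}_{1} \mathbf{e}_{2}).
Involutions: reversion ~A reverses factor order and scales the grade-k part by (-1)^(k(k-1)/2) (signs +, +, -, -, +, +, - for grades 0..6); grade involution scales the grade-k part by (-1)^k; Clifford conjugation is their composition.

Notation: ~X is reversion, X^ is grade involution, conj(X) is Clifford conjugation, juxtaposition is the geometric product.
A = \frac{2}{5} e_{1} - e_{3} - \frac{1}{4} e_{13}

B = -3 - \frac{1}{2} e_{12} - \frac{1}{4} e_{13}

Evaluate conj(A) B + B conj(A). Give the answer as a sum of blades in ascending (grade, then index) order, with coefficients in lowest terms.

first term: \frac{1}{16} + \frac{19}{20} e_{1} - \frac{1}{5} e_{2} - \frac{31}{10} e_{3} - \frac{3}{4} e_{13} + \frac{1}{8} e_{23} - \frac{1}{2} e_{123}
second term: \frac{1}{16} + \frac{29}{20} e_{1} + \frac{1}{5} e_{2} - \frac{29}{10} e_{3} - \frac{3}{4} e_{13} - \frac{1}{8} e_{23} - \frac{1}{2} e_{123}
Answer: \frac{1}{8} + \frac{12}{5} e_{1} - 6 e_{3} - \frac{3}{2} e_{13} - e_{123}


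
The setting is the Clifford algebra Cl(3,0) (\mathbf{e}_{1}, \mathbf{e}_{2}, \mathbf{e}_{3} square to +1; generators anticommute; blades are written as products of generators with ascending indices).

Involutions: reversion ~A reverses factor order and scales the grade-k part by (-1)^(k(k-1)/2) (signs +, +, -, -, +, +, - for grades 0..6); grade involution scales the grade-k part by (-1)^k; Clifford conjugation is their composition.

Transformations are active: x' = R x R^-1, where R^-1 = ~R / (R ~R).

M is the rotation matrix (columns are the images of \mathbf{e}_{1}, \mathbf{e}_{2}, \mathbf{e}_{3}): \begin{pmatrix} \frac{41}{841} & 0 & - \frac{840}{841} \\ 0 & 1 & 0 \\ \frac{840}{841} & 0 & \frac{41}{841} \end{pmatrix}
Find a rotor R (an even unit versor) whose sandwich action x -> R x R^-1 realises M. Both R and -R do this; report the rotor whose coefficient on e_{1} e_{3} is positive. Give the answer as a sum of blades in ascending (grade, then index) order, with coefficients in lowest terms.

Method: write R = a + b12*e_{1} e_{2} + b13*e_{1} e_{3} + b23*e_{2} e_{3} with a^2 + b12^2 + b13^2 + b23^2 = 1 (so R^-1 = ~R). Expanding the columns R e_j ~R gives tr M = 4a^2 - 1 and, from the antisymmetric part, M21 - M12 = -4a*b12, M13 - M31 = 4a*b13, M32 - M23 = -4a*b23.
Here tr M = \frac{923}{841}, so a^2 = (1 + tr M)/4 = \frac{441}{841} and a = ±\frac{21}{29}. Taking a = \frac{21}{29}: M21 - M12 = 0, M13 - M31 = -\frac{1680}{841}, M32 - M23 = 0, giving b12 = 0, b13 = -\frac{20}{29}, b23 = 0, i.e. R = \frac{21}{29} - \frac{20}{29} e_{1} e_{3}.
Its e_{1} e_{3} coefficient is negative, so report the other preimage -R.
Answer: -\frac{21}{29} + \frac{20}{29} e_{1} e_{3}. Sheet selection: the two-to-one cover makes ±R indistinguishable at the matrix level (trace \frac{923}{841}), so uniqueness comes from the required sign on e_{1} e_{3}.


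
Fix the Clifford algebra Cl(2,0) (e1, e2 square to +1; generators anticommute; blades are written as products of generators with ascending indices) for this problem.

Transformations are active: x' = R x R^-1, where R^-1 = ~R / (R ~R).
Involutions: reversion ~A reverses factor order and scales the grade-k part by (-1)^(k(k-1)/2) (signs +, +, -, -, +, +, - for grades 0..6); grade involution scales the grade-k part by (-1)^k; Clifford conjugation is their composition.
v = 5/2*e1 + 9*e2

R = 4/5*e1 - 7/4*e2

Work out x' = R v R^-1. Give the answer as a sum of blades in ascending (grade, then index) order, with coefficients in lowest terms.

~R = 4/5*e1 - 7/4*e2, and R ~R = 1481/400, so R^-1 = ~R / (1481/400).
R v = -55/4 + 463/40*e1 e2
Answer: -25005/2962*e1 + 5921/1481*e2
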